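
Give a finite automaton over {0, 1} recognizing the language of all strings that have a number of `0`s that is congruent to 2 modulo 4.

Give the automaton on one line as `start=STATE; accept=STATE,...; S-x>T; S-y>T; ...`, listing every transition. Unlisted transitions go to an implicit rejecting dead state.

Keep the running count of `0`s modulo 4: each `0` advances along the cycle q0 → q1 → q2 → q3 → q0 while other symbols loop. Accept at q2.
4 states suffice.
        0   1  
>  q0   q1  q0 
   q1   q2  q1 
 * q2   q3  q2 
   q3   q0  q3 
(> = start, * = accepting)

start=q0; accept=q2; q0-0>q1; q0-1>q0; q1-0>q2; q1-1>q1; q2-0>q3; q2-1>q2; q3-0>q0; q3-1>q3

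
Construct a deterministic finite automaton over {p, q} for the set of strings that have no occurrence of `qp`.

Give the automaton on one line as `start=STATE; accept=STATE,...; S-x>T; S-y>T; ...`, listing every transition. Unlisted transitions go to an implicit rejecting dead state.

This is the complement of 'contains `qp`'. Use the same substring-matching states — s0 through s2 holding how much of `qp` has just been matched — but flip the accepting set: everything except the trap s2 accepts.
3 states suffice.
        p   q  
>* s0   s0  s1 
 * s1   s2  s1 
   s2   s2  s2 
(> = start, * = accepting)

start=s0; accept=s0,s1; s0-p>s0; s0-q>s1; s1-p>s2; s1-q>s1; s2-p>s2; s2-q>s2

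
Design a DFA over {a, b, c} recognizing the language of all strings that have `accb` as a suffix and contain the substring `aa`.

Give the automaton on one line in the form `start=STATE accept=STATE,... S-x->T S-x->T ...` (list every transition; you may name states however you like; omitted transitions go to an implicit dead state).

start=S0 accept=S9 S0-a->S1 S0-b->S0 S0-c->S0 S1-a->S2 S1-b->S0 S1-c->S3 S2-a->S2 S2-b->S4 S2-c->S5 S3-a->S1 S3-b->S0 S3-c->S6 S4-a->S2 S4-b->S4 S4-c->S4 S5-a->S2 S5-b->S4 S5-c->S7 S6-a->S1 S6-b->S8 S6-c->S0 S7-a->S2 S7-b->S9 S7-c->S4 S8-a->S1 S8-b->S0 S8-c->S0 S9-a->S2 S9-b->S4 S9-c->S4

Build one automaton per condition and run them in lockstep. The first has 5 states tracking how much of the suffix `accb` has currently been matched; the second has 3 states tracking whether and how much of `aa` has been seen. A product state is a pair (one from each), accepting exactly when both do.
With 10 states:
        a   b   c  
>  S0   S1  S0  S0 
   S1   S2  S0  S3 
   S2   S2  S4  S5 
   S3   S1  S0  S6 
   S4   S2  S4  S4 
   S5   S2  S4  S7 
   S6   S1  S8  S0 
   S7   S2  S9  S4 
   S8   S1  S0  S0 
 * S9   S2  S4  S4 
(> = start, * = accepting)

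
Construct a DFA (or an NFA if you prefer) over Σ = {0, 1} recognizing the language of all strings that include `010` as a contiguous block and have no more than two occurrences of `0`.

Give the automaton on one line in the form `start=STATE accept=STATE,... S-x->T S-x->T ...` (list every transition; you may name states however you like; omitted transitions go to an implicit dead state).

Handle the two conditions separately and then intersect. One (4 states) tracks whether and how much of `010` has been seen; the other (4 states) tracks the count of `0`s, saturating at 3. Each combined state is a pair, one component from each; accept when both components accept.
12 states suffice.
          0    1  
>  s0     s1   s0 
   s1     s2   s3 
   s2     s4   s5 
   s3     s6   s7 
   s4     s4   s8 
   s5     s9  s10 
 * s6     s9   s6 
   s7     s2   s7 
   s8     s9  s11 
   s9     s9   s9 
   s10    s4  s10 
   s11    s4  s11 
(> = start, * = accepting)

start=s0 accept=s6 s0-0->s1 s0-1->s0 s1-0->s2 s1-1->s3 s2-0->s4 s2-1->s5 s3-0->s6 s3-1->s7 s4-0->s4 s4-1->s8 s5-0->s9 s5-1->s10 s6-0->s9 s6-1->s6 s7-0->s2 s7-1->s7 s8-0->s9 s8-1->s11 s9-0->s9 s9-1->s9 s10-0->s4 s10-1->s10 s11-0->s4 s11-1->s11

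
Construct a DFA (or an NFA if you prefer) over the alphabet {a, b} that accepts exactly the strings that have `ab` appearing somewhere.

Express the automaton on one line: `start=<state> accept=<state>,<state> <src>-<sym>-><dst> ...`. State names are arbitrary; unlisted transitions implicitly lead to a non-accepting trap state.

start=s0 accept=s2 s0-a->s1 s0-b->s0 s1-a->s1 s1-b->s2 s2-a->s2 s2-b->s2

States s0..s1 record the length of the longest prefix of `ab` that matches the current input suffix. Reaching s2 means `ab` has been seen, and we stay there forever. Accept from s2.
3 states suffice.
        a   b  
>  s0   s1  s0 
   s1   s1  s2 
 * s2   s2  s2 
(> = start, * = accepting)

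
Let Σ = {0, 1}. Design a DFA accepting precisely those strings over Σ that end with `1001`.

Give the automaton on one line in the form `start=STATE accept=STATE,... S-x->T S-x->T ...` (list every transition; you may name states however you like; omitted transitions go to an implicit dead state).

start=S0 accept=S4 S0-0->S0 S0-1->S1 S1-0->S2 S1-1->S1 S2-0->S3 S2-1->S1 S3-0->S0 S3-1->S4 S4-0->S2 S4-1->S1

Let each state record the length of the longest suffix of the input read so far that is also a prefix of `1001`. S1 means the last symbol is `1`; S2 means the last 2 symbols are `10`; S3 means the last 3 symbols are `100`; S4 means the last 4 symbols are `1001`. Accept only at S4, where the string currently ends in `1001`.
        0   1  
>  S0   S0  S1 
   S1   S2  S1 
   S2   S3  S1 
   S3   S0  S4 
 * S4   S2  S1 
(> = start, * = accepting)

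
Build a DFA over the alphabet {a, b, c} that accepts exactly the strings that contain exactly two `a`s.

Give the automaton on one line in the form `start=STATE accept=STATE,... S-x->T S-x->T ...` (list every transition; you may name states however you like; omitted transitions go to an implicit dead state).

Only the number of `a`s matters, and only up to 3. Make a chain q0 → q1 → q2 → q3 advanced by each `a` (with q3 absorbing); every other symbol self-loops. The accepting set is {q2}.
        a   b   c  
>  q0   q1  q0  q0 
   q1   q2  q1  q1 
 * q2   q3  q2  q2 
   q3   q3  q3  q3 
(> = start, * = accepting)

start=q0 accept=q2 q0-a->q1 q0-b->q0 q0-c->q0 q1-a->q2 q1-b->q1 q1-c->q1 q2-a->q3 q2-b->q2 q2-c->q2 q3-a->q3 q3-b->q3 q3-c->q3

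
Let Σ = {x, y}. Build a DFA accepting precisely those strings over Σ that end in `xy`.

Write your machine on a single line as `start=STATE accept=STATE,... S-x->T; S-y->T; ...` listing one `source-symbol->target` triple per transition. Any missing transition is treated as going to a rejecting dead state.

start=q0; accept=q2; q0-x->q1; q0-y->q0; q1-x->q1; q1-y->q2; q2-x->q1; q2-y->q0

Remember how much of `xy` the current input suffix matches. State q0 means no match yet; q1 means the last symbol is `x`; q2 means the last 2 symbols are `xy`. Only q2 accepts. On a mismatch, fall back to the longest proper suffix that is still a prefix of `xy`.
3 states suffice.
        x   y  
>  q0   q1  q0 
   q1   q1  q2 
 * q2   q1  q0 
(> = start, * = accepting)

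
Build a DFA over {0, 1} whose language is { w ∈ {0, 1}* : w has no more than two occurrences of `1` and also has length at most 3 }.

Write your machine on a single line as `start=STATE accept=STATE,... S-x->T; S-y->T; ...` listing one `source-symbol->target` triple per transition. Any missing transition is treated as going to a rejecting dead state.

start=q0; accept=q0,q1,q2,q3,q4,q5; q0-0->q1; q0-1->q2; q1-0->q3; q1-1->q3; q2-0->q3; q2-1->q4; q3-0->q5; q3-1->q5; q4-0->q5; q4-1->q6; q5-0->q6; q5-1->q6; q6-0->q6; q6-1->q6

Run two small machines in parallel and take their product. One (4 states) tracks the count of `1`s, saturating at 3; the other (5 states) tracks the input length, saturating at 4. Each combined state is a pair, one component from each; accept when both components accept. After merging equivalent states the machine shrinks.
With 7 states:
        0   1  
>* q0   q1  q2 
 * q1   q3  q3 
 * q2   q3  q4 
 * q3   q5  q5 
 * q4   q5  q6 
 * q5   q6  q6 
   q6   q6  q6 
(> = start, * = accepting)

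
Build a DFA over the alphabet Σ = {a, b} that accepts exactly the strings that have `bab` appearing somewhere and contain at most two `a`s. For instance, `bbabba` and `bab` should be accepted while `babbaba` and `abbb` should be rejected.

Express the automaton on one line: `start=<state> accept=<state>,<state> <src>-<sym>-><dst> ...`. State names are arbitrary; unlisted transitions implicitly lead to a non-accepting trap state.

Build one automaton per condition and run them in lockstep. One (4 states) tracks whether and how much of `bab` has been seen; the other (4 states) tracks the count of `a`s, saturating at 3. Each combined state is a pair, one component from each; accept when both components accept.
14 states suffice.
          a    b  
>  q0     q1   q2 
   q1     q3   q4 
   q2     q5   q2 
   q3     q6   q7 
   q4     q8   q4 
   q5     q3   q9 
   q6     q6  q10 
   q7    q11   q7 
   q8     q6  q12 
 * q9    q12   q9 
   q10   q11  q10 
   q11    q6  q13 
 * q12   q13  q12 
   q13   q13  q13 
(> = start, * = accepting)

start=q0 accept=q9,q12 q0-a->q1 q0-b->q2 q1-a->q3 q1-b->q4 q2-a->q5 q2-b->q2 q3-a->q6 q3-b->q7 q4-a->q8 q4-b->q4 q5-a->q3 q5-b->q9 q6-a->q6 q6-b->q10 q7-a->q11 q7-b->q7 q8-a->q6 q8-b->q12 q9-a->q12 q9-b->q9 q10-a->q11 q10-b->q10 q11-a->q6 q11-b->q13 q12-a->q13 q12-b->q12 q13-a->q13 q13-b->q13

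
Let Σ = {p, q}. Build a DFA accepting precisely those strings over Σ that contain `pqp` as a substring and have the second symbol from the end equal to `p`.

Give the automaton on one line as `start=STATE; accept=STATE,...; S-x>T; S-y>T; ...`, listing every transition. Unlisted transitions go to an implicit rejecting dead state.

Handle the two conditions separately and then intersect. One (4 states) tracks whether and how much of `pqp` has been seen; the other (7 states) tracks the last 2 symbols read. Each combined state is a pair, one component from each; accept when both components accept. Minimizing collapses redundant product states.
With 7 states:
        p   q  
>  s0   s1  s0 
   s1   s1  s2 
   s2   s3  s0 
   s3   s4  s5 
 * s4   s4  s5 
 * s5   s3  s6 
   s6   s3  s6 
(> = start, * = accepting)

start=s0; accept=s4,s5; s0-p>s1; s0-q>s0; s1-p>s1; s1-q>s2; s2-p>s3; s2-q>s0; s3-p>s4; s3-q>s5; s4-p>s4; s4-q>s5; s5-p>s3; s5-q>s6; s6-p>s3; s6-q>s6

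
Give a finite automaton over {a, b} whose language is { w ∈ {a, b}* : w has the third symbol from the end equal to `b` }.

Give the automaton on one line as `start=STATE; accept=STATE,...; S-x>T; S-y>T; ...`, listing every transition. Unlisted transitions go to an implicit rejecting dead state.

Because acceptance depends on a position counted from the end, the machine has to buffer the most recent 3 symbols. Make each state the string of the last up-to-3 symbols read; on input `x` shift the window left and append `x`. Accept when the buffered window has length 3 and begins with `b`.
A 15-state machine:
          a    b  
>  S0     S1   S2 
   S1     S3   S4 
   S2     S5   S6 
   S3     S7   S8 
   S4     S9  S10 
   S5    S11  S12 
   S6    S13  S14 
   S7     S7   S8 
   S8     S9  S10 
   S9    S11  S12 
   S10   S13  S14 
 * S11    S7   S8 
 * S12    S9  S10 
 * S13   S11  S12 
 * S14   S13  S14 
(> = start, * = accepting)

start=S0; accept=S11,S12,S13,S14; S0-a>S1; S0-b>S2; S1-a>S3; S1-b>S4; S2-a>S5; S2-b>S6; S3-a>S7; S3-b>S8; S4-a>S9; S4-b>S10; S5-a>S11; S5-b>S12; S6-a>S13; S6-b>S14; S7-a>S7; S7-b>S8; S8-a>S9; S8-b>S10; S9-a>S11; S9-b>S12; S10-a>S13; S10-b>S14; S11-a>S7; S11-b>S8; S12-a>S9; S12-b>S10; S13-a>S11; S13-b>S12; S14-a>S13; S14-b>S14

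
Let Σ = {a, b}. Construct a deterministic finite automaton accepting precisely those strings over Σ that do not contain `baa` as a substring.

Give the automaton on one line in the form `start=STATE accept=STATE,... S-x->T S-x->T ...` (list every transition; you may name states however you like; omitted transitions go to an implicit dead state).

This is the complement of 'contains `baa`'. Use the same substring-matching states — s0 through s3 holding how much of `baa` has just been matched — but flip the accepting set: everything except the trap s3 accepts.
4 states suffice.
        a   b  
>* s0   s0  s1 
 * s1   s2  s1 
 * s2   s3  s1 
   s3   s3  s3 
(> = start, * = accepting)

start=s0 accept=s0,s1,s2 s0-a->s0 s0-b->s1 s1-a->s2 s1-b->s1 s2-a->s3 s2-b->s1 s3-a->s3 s3-b->s3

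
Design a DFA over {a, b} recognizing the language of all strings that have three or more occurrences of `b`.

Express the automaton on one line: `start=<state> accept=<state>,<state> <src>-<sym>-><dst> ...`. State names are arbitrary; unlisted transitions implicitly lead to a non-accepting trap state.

Only the number of `b`s matters, and only up to 4. Make a chain S0 → S1 → S2 → S3 → S4 advanced by each `b` (with S4 absorbing); every other symbol self-loops. The accepting set is {S3, S4}.
A 5-state machine:
        a   b  
>  S0   S0  S1 
   S1   S1  S2 
   S2   S2  S3 
 * S3   S3  S4 
 * S4   S4  S4 
(> = start, * = accepting)

start=S0 accept=S3,S4 S0-a->S0 S0-b->S1 S1-a->S1 S1-b->S2 S2-a->S2 S2-b->S3 S3-a->S3 S3-b->S4 S4-a->S4 S4-b->S4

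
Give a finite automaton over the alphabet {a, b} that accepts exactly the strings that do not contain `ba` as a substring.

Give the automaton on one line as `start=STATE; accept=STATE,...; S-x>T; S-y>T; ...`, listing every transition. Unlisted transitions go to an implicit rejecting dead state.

start=q0; accept=q0,q1; q0-a>q0; q0-b>q1; q1-a>q2; q1-b>q1; q2-a>q2; q2-b>q2

Track partial matches of the forbidden pattern `ba`. State q2 is a dead state reached once `ba` has occurred; every other state accepts. q0 means no part of `ba` is currently matched.
A 3-state machine:
        a   b  
>* q0   q0  q1 
 * q1   q2  q1 
   q2   q2  q2 
(> = start, * = accepting)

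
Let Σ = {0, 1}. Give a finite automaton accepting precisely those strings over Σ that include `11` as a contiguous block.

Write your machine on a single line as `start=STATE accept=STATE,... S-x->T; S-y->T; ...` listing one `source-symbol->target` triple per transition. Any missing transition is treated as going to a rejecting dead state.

Track how much of `11` has been matched so far: state S0 is no progress, S2 is the absorbing accept state reached once `11` has occurred. Intermediate states record partial matches; on a mismatch, fall back to the longest reusable overlap.
With 3 states:
        0   1  
>  S0   S0  S1 
   S1   S0  S2 
 * S2   S2  S2 
(> = start, * = accepting)

start=S0; accept=S2; S0-0->S0; S0-1->S1; S1-0->S0; S1-1->S2; S2-0->S2; S2-1->S2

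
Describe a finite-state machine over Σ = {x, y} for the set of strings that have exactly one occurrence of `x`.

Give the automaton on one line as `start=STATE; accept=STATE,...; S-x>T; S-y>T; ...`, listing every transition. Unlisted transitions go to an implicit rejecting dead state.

Only the number of `x`s matters, and only up to 2. Make a chain q0 → q1 → q2 advanced by each `x` (with q2 absorbing); every other symbol self-loops. The accepting set is {q1}.
3 states suffice.
        x   y  
>  q0   q1  q0 
 * q1   q2  q1 
   q2   q2  q2 
(> = start, * = accepting)

start=q0; accept=q1; q0-x>q1; q0-y>q0; q1-x>q2; q1-y>q1; q2-x>q2; q2-y>q2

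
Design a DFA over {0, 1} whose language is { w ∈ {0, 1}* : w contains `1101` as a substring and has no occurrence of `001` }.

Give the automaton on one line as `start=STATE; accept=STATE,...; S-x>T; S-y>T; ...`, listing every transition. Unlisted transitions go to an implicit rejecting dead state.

Build one automaton per condition and run them in lockstep. One (5 states) tracks whether and how much of `1101` has been seen; the other (4 states) tracks partial matches of the forbidden pattern `001`. Each combined state is a pair, one component from each; accept when both components accept.
14 states suffice.
       0  1 
>  A   B  C 
   B   D  C 
   C   B  E 
   D   D  F 
   E   G  E 
   F   H  I 
   G   D  J 
   H   H  F 
   I   K  I 
 * J   L  J 
   K   H  M 
 * L   N  J 
   M   M  M 
 * N   N  M 
(> = start, * = accepting)

start=A; accept=J,L,N; A-0>B; A-1>C; B-0>D; B-1>C; C-0>B; C-1>E; D-0>D; D-1>F; E-0>G; E-1>E; F-0>H; F-1>I; G-0>D; G-1>J; H-0>H; H-1>F; I-0>K; I-1>I; J-0>L; J-1>J; K-0>H; K-1>M; L-0>N; L-1>J; M-0>M; M-1>M; N-0>N; N-1>M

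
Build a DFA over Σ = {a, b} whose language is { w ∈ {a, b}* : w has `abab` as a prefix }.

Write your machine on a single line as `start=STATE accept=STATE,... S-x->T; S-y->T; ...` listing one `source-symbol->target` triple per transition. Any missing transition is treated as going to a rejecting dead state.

Check the first 4 symbols one by one: q0 through q3 record how many have matched `abab` so far; any wrong symbol goes to the dead state q5. After all 4 match we enter the accepting sink q4.
6 states suffice.
        a   b  
>  q0   q1  q5 
   q1   q5  q2 
   q2   q3  q5 
   q3   q5  q4 
 * q4   q4  q4 
   q5   q5  q5 
(> = start, * = accepting)

start=q0; accept=q4; q0-a->q1; q0-b->q5; q1-a->q5; q1-b->q2; q2-a->q3; q2-b->q5; q3-a->q5; q3-b->q4; q4-a->q4; q4-b->q4; q5-a->q5; q5-b->q5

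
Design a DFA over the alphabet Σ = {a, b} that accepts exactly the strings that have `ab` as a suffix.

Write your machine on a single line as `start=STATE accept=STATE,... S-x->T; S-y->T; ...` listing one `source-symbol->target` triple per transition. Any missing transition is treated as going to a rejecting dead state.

Remember how much of `ab` the current input suffix matches. State q0 means no match yet; q1 means the last symbol is `a`; q2 means the last 2 symbols are `ab`. Only q2 accepts. On a mismatch, fall back to the longest proper suffix that is still a prefix of `ab`.
A 3-state machine:
        a   b  
>  q0   q1  q0 
   q1   q1  q2 
 * q2   q1  q0 
(> = start, * = accepting)

start=q0; accept=q2; q0-a->q1; q0-b->q0; q1-a->q1; q1-b->q2; q2-a->q1; q2-b->q0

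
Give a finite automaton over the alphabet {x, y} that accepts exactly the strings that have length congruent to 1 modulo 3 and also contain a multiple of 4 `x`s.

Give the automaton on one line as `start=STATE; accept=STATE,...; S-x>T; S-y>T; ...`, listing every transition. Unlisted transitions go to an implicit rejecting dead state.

start=q0; accept=q2; q0-x>q1; q0-y>q2; q1-x>q3; q1-y>q4; q2-x>q4; q2-y>q5; q3-x>q6; q3-y>q7; q4-x>q7; q4-y>q8; q5-x>q8; q5-y>q0; q6-x>q2; q6-y>q9; q7-x>q9; q7-y>q10; q8-x>q10; q8-y>q1; q9-x>q5; q9-y>q11; q10-x>q11; q10-y>q3; q11-x>q0; q11-y>q6

Run two small machines in parallel and take their product. The first has 3 states tracking the input length modulo 3; the second has 4 states tracking the count of `x`s modulo 4. A product state is a pair (one from each), accepting exactly when both do.
With 12 states:
          x    y  
>  q0     q1   q2 
   q1     q3   q4 
 * q2     q4   q5 
   q3     q6   q7 
   q4     q7   q8 
   q5     q8   q0 
   q6     q2   q9 
   q7     q9  q10 
   q8    q10   q1 
   q9     q5  q11 
   q10   q11   q3 
   q11    q0   q6 
(> = start, * = accepting)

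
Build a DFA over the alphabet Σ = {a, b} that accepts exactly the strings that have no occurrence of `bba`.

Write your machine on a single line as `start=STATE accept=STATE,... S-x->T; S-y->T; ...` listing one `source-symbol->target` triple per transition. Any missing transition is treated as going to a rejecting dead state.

start=q0; accept=q0,q1,q2; q0-a->q0; q0-b->q1; q1-a->q0; q1-b->q2; q2-a->q3; q2-b->q2; q3-a->q3; q3-b->q3

Track partial matches of the forbidden pattern `bba`. State q3 is a dead state reached once `bba` has occurred; every other state accepts. q0 means no part of `bba` is currently matched.
A 4-state machine:
        a   b  
>* q0   q0  q1 
 * q1   q0  q2 
 * q2   q3  q2 
   q3   q3  q3 
(> = start, * = accepting)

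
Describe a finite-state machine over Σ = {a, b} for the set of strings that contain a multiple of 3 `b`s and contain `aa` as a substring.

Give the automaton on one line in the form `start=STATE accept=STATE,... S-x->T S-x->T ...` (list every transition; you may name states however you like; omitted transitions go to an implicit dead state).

Handle the two conditions separately and then intersect. The first has 3 states tracking the count of `b`s modulo 3; the second has 3 states tracking whether and how much of `aa` has been seen. A product state is a pair (one from each), accepting exactly when both do.
9 states suffice.
        a   b  
>  q0   q1  q2 
   q1   q3  q2 
   q2   q4  q5 
 * q3   q3  q6 
   q4   q6  q5 
   q5   q7  q0 
   q6   q6  q8 
   q7   q8  q0 
   q8   q8  q3 
(> = start, * = accepting)

start=q0 accept=q3 q0-a->q1 q0-b->q2 q1-a->q3 q1-b->q2 q2-a->q4 q2-b->q5 q3-a->q3 q3-b->q6 q4-a->q6 q4-b->q5 q5-a->q7 q5-b->q0 q6-a->q6 q6-b->q8 q7-a->q8 q7-b->q0 q8-a->q8 q8-b->q3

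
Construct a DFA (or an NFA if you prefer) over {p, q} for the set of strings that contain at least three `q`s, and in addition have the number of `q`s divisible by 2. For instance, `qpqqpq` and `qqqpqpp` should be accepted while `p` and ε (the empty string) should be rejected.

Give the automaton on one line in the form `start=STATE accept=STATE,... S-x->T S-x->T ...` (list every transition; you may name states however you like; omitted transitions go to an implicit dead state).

Build one automaton per condition and run them in lockstep. One (5 states) tracks the count of `q`s, saturating at 4; the other (2 states) tracks the count of `q`s modulo 2. Each combined state is a pair, one component from each; accept when both components accept. After merging equivalent states the machine shrinks.
        p   q  
>  S0   S0  S1 
   S1   S1  S2 
   S2   S2  S3 
   S3   S3  S4 
 * S4   S4  S3 
(> = start, * = accepting)

start=S0 accept=S4 S0-p->S0 S0-q->S1 S1-p->S1 S1-q->S2 S2-p->S2 S2-q->S3 S3-p->S3 S3-q->S4 S4-p->S4 S4-q->S3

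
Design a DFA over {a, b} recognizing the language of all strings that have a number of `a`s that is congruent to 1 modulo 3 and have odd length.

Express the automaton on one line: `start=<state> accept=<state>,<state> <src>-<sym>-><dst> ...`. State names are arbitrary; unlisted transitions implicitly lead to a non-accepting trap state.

start=q0 accept=q1 q0-a->q1 q0-b->q2 q1-a->q3 q1-b->q4 q2-a->q4 q2-b->q0 q3-a->q2 q3-b->q5 q4-a->q5 q4-b->q1 q5-a->q0 q5-b->q3

Build one automaton per condition and run them in lockstep. The first has 3 states tracking the count of `a`s modulo 3; the second has 2 states tracking the input length modulo 2. A product state is a pair (one from each), accepting exactly when both do.
With 6 states:
        a   b  
>  q0   q1  q2 
 * q1   q3  q4 
   q2   q4  q0 
   q3   q2  q5 
   q4   q5  q1 
   q5   q0  q3 
(> = start, * = accepting)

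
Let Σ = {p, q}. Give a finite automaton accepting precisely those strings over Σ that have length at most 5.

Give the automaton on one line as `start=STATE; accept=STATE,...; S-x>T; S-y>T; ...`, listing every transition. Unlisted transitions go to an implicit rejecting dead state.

start=A; accept=A,B,C,D,E,F; A-p>B; A-q>B; B-p>C; B-q>C; C-p>D; C-q>D; D-p>E; D-q>E; E-p>F; E-q>F; F-p>G; F-q>G; G-p>G; G-q>G

We only need to distinguish lengths 0, 1, …, 5, and '>5'. Chain A → B → C → D → E → F → G on every symbol, with G looping. Accepting states: {A, B, C, D, E, F}.
With 7 states:
       p  q 
>* A   B  B 
 * B   C  C 
 * C   D  D 
 * D   E  E 
 * E   F  F 
 * F   G  G 
   G   G  G 
(> = start, * = accepting)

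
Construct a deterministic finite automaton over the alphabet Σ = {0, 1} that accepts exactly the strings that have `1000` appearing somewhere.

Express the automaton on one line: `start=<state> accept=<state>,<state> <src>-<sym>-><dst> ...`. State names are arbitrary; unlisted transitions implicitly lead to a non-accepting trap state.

start=q0 accept=q4 q0-0->q0 q0-1->q1 q1-0->q2 q1-1->q1 q2-0->q3 q2-1->q1 q3-0->q4 q3-1->q1 q4-0->q4 q4-1->q4

Track how much of `1000` has been matched so far: state q0 is no progress, q4 is the absorbing accept state reached once `1000` has occurred. Intermediate states record partial matches; on a mismatch, fall back to the longest reusable overlap.
A 5-state machine:
        0   1  
>  q0   q0  q1 
   q1   q2  q1 
   q2   q3  q1 
   q3   q4  q1 
 * q4   q4  q4 
(> = start, * = accepting)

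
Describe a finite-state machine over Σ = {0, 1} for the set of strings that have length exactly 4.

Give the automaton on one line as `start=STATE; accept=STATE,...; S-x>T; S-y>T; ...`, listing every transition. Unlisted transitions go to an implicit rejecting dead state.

start=S0; accept=S4; S0-0>S1; S0-1>S1; S1-0>S2; S1-1>S2; S2-0>S3; S2-1>S3; S3-0>S4; S3-1>S4; S4-0>S5; S4-1>S5; S5-0>S5; S5-1>S5

We only need to distinguish lengths 0, 1, …, 4, and '>4'. Chain S0 → S1 → S2 → S3 → S4 → S5 on every symbol, with S5 looping. Accepting states: {S4}.
        0   1  
>  S0   S1  S1 
   S1   S2  S2 
   S2   S3  S3 
   S3   S4  S4 
 * S4   S5  S5 
   S5   S5  S5 
(> = start, * = accepting)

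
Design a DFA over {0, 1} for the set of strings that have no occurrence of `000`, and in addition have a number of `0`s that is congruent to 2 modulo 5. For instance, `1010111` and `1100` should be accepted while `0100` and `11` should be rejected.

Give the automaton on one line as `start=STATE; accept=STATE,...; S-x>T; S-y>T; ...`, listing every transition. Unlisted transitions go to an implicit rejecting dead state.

Build one automaton per condition and run them in lockstep. One (4 states) tracks partial matches of the forbidden pattern `000`; the other (5 states) tracks the count of `0`s modulo 5. Each combined state is a pair, one component from each; accept when both components accept. After merging equivalent states the machine shrinks.
          0    1  
>  q0     q1   q0 
   q1     q2   q3 
 * q2     q4   q5 
   q3     q6   q3 
   q4     q4   q4 
 * q5     q7   q5 
 * q6     q8   q5 
   q7     q9  q10 
   q8     q4  q10 
   q9     q4  q11 
   q10   q12  q10 
   q11   q13  q11 
   q12   q14  q11 
   q13   q15   q0 
   q14    q4   q0 
   q15    q4   q3 
(> = start, * = accepting)

start=q0; accept=q2,q5,q6; q0-0>q1; q0-1>q0; q1-0>q2; q1-1>q3; q2-0>q4; q2-1>q5; q3-0>q6; q3-1>q3; q4-0>q4; q4-1>q4; q5-0>q7; q5-1>q5; q6-0>q8; q6-1>q5; q7-0>q9; q7-1>q10; q8-0>q4; q8-1>q10; q9-0>q4; q9-1>q11; q10-0>q12; q10-1>q10; q11-0>q13; q11-1>q11; q12-0>q14; q12-1>q11; q13-0>q15; q13-1>q0; q14-0>q4; q14-1>q0; q15-0>q4; q15-1>q3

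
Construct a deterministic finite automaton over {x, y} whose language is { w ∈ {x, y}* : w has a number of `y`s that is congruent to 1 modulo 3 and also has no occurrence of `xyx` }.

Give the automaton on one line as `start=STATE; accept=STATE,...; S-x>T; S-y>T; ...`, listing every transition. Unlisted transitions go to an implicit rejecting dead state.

start=A; accept=C,D,E; A-x>B; A-y>C; B-x>B; B-y>D; C-x>E; C-y>F; D-x>G; D-y>F; E-x>E; E-y>H; F-x>I; F-y>A; G-x>G; G-y>J; H-x>J; H-y>A; I-x>I; I-y>K; J-x>J; J-y>L; K-x>L; K-y>C; L-x>L; L-y>G

Run two small machines in parallel and take their product. One (3 states) tracks the count of `y`s modulo 3; the other (4 states) tracks partial matches of the forbidden pattern `xyx`. Each combined state is a pair, one component from each; accept when both components accept.
12 states suffice.
       x  y 
>  A   B  C 
   B   B  D 
 * C   E  F 
 * D   G  F 
 * E   E  H 
   F   I  A 
   G   G  J 
   H   J  A 
   I   I  K 
   J   J  L 
   K   L  C 
   L   L  G 
(> = start, * = accepting)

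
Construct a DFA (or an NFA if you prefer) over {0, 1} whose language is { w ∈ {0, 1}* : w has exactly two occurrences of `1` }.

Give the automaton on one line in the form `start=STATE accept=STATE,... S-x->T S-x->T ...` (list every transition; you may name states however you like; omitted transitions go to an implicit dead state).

start=q0 accept=q2 q0-0->q0 q0-1->q1 q1-0->q1 q1-1->q2 q2-0->q2 q2-1->q3 q3-0->q3 q3-1->q3

Count `1`s, saturating at 3: states q0 through q2 mean 0 through 2 `1`s seen; q3 means more than 2. Each `1` increments (capped at q3); other symbols loop. Accept from {q2}.
A 4-state machine:
        0   1  
>  q0   q0  q1 
   q1   q1  q2 
 * q2   q2  q3 
   q3   q3  q3 
(> = start, * = accepting)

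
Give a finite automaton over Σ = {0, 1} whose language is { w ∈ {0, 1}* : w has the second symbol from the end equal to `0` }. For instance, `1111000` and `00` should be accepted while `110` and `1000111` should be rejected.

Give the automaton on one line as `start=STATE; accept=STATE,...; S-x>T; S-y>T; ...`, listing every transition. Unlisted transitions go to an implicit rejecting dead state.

Because acceptance depends on a position counted from the end, the machine has to buffer the most recent 2 symbols. Make each state the string of the last up-to-2 symbols read; on input `x` shift the window left and append `x`. Accept when the buffered window has length 2 and begins with `0`.
A 7-state machine:
        0   1  
>  q0   q1  q2 
   q1   q3  q4 
   q2   q5  q6 
 * q3   q3  q4 
 * q4   q5  q6 
   q5   q3  q4 
   q6   q5  q6 
(> = start, * = accepting)

start=q0; accept=q3,q4; q0-0>q1; q0-1>q2; q1-0>q3; q1-1>q4; q2-0>q5; q2-1>q6; q3-0>q3; q3-1>q4; q4-0>q5; q4-1>q6; q5-0>q3; q5-1>q4; q6-0>q5; q6-1>q6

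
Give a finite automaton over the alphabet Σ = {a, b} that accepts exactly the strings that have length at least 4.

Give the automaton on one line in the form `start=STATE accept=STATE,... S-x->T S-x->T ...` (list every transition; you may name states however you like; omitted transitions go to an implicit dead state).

start=S0 accept=S4,S5 S0-a->S1 S0-b->S1 S1-a->S2 S1-b->S2 S2-a->S3 S2-b->S3 S3-a->S4 S3-b->S4 S4-a->S5 S4-b->S5 S5-a->S5 S5-b->S5

Count input length up to 5: every symbol moves from S0 toward S5, which means 'more than 4' and absorbs. Accept from {S4, S5}.
With 6 states:
        a   b  
>  S0   S1  S1 
   S1   S2  S2 
   S2   S3  S3 
   S3   S4  S4 
 * S4   S5  S5 
 * S5   S5  S5 
(> = start, * = accepting)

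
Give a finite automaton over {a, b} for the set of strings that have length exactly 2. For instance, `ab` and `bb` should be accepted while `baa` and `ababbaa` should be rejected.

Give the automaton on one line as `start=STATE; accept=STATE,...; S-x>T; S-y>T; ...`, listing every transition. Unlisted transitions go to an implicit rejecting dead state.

Count input length up to 3: every symbol moves from q0 toward q3, which means 'more than 2' and absorbs. Accept from {q2}.
A 4-state machine:
        a   b  
>  q0   q1  q1 
   q1   q2  q2 
 * q2   q3  q3 
   q3   q3  q3 
(> = start, * = accepting)

start=q0; accept=q2; q0-a>q1; q0-b>q1; q1-a>q2; q1-b>q2; q2-a>q3; q2-b>q3; q3-a>q3; q3-b>q3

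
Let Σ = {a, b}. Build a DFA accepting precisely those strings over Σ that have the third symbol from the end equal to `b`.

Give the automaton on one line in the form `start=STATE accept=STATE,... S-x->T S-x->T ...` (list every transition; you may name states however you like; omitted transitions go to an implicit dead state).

Because acceptance depends on a position counted from the end, the machine has to buffer the most recent 3 symbols. Make each state the string of the last up-to-3 symbols read; on input `x` shift the window left and append `x`. Accept when the buffered window has length 3 and begins with `b`.
With 15 states:
          a    b  
>  s0     s1   s2 
   s1     s3   s4 
   s2     s5   s6 
   s3     s7   s8 
   s4     s9  s10 
   s5    s11  s12 
   s6    s13  s14 
   s7     s7   s8 
   s8     s9  s10 
   s9    s11  s12 
   s10   s13  s14 
 * s11    s7   s8 
 * s12    s9  s10 
 * s13   s11  s12 
 * s14   s13  s14 
(> = start, * = accepting)

start=s0 accept=s11,s12,s13,s14 s0-a->s1 s0-b->s2 s1-a->s3 s1-b->s4 s2-a->s5 s2-b->s6 s3-a->s7 s3-b->s8 s4-a->s9 s4-b->s10 s5-a->s11 s5-b->s12 s6-a->s13 s6-b->s14 s7-a->s7 s7-b->s8 s8-a->s9 s8-b->s10 s9-a->s11 s9-b->s12 s10-a->s13 s10-b->s14 s11-a->s7 s11-b->s8 s12-a->s9 s12-b->s10 s13-a->s11 s13-b->s12 s14-a->s13 s14-b->s14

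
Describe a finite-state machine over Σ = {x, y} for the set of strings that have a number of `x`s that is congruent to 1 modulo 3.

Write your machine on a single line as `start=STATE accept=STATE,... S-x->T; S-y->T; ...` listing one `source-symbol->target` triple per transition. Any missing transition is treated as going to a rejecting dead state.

The only thing that matters is how many `x`s have appeared, reduced mod 3. Use one state per residue: A for 0, …, C for 2. Reading `x` moves to the next residue; anything else stays put. B is accepting.
With 3 states:
       x  y 
>  A   B  A 
 * B   C  B 
   C   A  C 
(> = start, * = accepting)

start=A; accept=B; A-x->B; A-y->A; B-x->C; B-y->B; C-x->A; C-y->C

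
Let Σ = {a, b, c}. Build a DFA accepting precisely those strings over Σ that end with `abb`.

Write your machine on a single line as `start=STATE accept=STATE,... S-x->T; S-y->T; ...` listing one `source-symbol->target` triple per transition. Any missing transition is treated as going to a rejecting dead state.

Let each state record the length of the longest suffix of the input read so far that is also a prefix of `abb`. s1 means the last symbol is `a`; s2 means the last 2 symbols are `ab`; s3 means the last 3 symbols are `abb`. Accept only at s3, where the string currently ends in `abb`.
        a   b   c  
>  s0   s1  s0  s0 
   s1   s1  s2  s0 
   s2   s1  s3  s0 
 * s3   s1  s0  s0 
(> = start, * = accepting)

start=s0; accept=s3; s0-a->s1; s0-b->s0; s0-c->s0; s1-a->s1; s1-b->s2; s1-c->s0; s2-a->s1; s2-b->s3; s2-c->s0; s3-a->s1; s3-b->s0; s3-c->s0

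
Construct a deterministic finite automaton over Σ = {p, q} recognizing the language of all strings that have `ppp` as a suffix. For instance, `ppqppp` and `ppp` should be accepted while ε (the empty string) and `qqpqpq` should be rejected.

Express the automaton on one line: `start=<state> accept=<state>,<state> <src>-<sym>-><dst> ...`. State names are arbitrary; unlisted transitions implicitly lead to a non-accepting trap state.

start=A accept=D A-p->B A-q->A B-p->C B-q->A C-p->D C-q->A D-p->D D-q->A

Remember how much of `ppp` the current input suffix matches. State A means no match yet; B means the last symbol is `p`; C means the last 2 symbols are `pp`; D means the last 3 symbols are `ppp`. Only D accepts. On a mismatch, fall back to the longest proper suffix that is still a prefix of `ppp`.
With 4 states:
       p  q 
>  A   B  A 
   B   C  A 
   C   D  A 
 * D   D  A 
(> = start, * = accepting)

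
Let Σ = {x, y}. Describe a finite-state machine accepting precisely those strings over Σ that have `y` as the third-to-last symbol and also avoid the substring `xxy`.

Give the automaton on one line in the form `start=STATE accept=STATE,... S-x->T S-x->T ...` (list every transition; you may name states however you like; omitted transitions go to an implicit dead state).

start=A accept=G,H,I,J A-x->B A-y->C B-x->D B-y->C C-x->E C-y->F D-x->D D-y->D E-x->G E-y->H F-x->I F-y->J G-x->D G-y->D H-x->E H-y->F I-x->G I-y->H J-x->I J-y->J

Run two small machines in parallel and take their product. The first has 15 states tracking the last 3 symbols read; the second has 4 states tracking partial matches of the forbidden pattern `xxy`. A product state is a pair (one from each), accepting exactly when both do. Equivalent product states are then merged.
       x  y 
>  A   B  C 
   B   D  C 
   C   E  F 
   D   D  D 
   E   G  H 
   F   I  J 
 * G   D  D 
 * H   E  F 
 * I   G  H 
 * J   I  J 
(> = start, * = accepting)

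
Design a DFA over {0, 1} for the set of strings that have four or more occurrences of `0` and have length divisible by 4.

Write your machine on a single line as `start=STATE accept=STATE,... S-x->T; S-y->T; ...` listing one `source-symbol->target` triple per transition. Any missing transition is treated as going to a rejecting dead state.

start=q0; accept=q10; q0-0->q1; q0-1->q2; q1-0->q3; q1-1->q4; q2-0->q4; q2-1->q5; q3-0->q6; q3-1->q7; q4-0->q7; q4-1->q8; q5-0->q8; q5-1->q9; q6-0->q10; q6-1->q11; q7-0->q11; q7-1->q12; q8-0->q12; q8-1->q13; q9-0->q13; q9-1->q0; q10-0->q14; q10-1->q14; q11-0->q14; q11-1->q15; q12-0->q15; q12-1->q16; q13-0->q16; q13-1->q1; q14-0->q17; q14-1->q17; q15-0->q17; q15-1->q18; q16-0->q18; q16-1->q3; q17-0->q19; q17-1->q19; q18-0->q19; q18-1->q6; q19-0->q10; q19-1->q10

Run two small machines in parallel and take their product. One (6 states) tracks the count of `0`s, saturating at 5; the other (4 states) tracks the input length modulo 4. Each combined state is a pair, one component from each; accept when both components accept. Minimizing collapses redundant product states.
          0    1  
>  q0     q1   q2 
   q1     q3   q4 
   q2     q4   q5 
   q3     q6   q7 
   q4     q7   q8 
   q5     q8   q9 
   q6    q10  q11 
   q7    q11  q12 
   q8    q12  q13 
   q9    q13   q0 
 * q10   q14  q14 
   q11   q14  q15 
   q12   q15  q16 
   q13   q16   q1 
   q14   q17  q17 
   q15   q17  q18 
   q16   q18   q3 
   q17   q19  q19 
   q18   q19   q6 
   q19   q10  q10 
(> = start, * = accepting)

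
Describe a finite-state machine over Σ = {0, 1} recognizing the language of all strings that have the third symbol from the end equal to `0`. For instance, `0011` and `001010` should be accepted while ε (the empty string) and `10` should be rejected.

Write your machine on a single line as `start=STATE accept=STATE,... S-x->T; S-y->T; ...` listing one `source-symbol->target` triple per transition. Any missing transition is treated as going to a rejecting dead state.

Because acceptance depends on a position counted from the end, the machine has to buffer the most recent 3 symbols. Make each state the string of the last up-to-3 symbols read; on input `x` shift the window left and append `x`. Accept when the buffered window has length 3 and begins with `0`.
With 15 states:
          0    1  
>  s0     s1   s2 
   s1     s3   s4 
   s2     s5   s6 
   s3     s7   s8 
   s4     s9  s10 
   s5    s11  s12 
   s6    s13  s14 
 * s7     s7   s8 
 * s8     s9  s10 
 * s9    s11  s12 
 * s10   s13  s14 
   s11    s7   s8 
   s12    s9  s10 
   s13   s11  s12 
   s14   s13  s14 
(> = start, * = accepting)

start=s0; accept=s7,s8,s9,s10; s0-0->s1; s0-1->s2; s1-0->s3; s1-1->s4; s2-0->s5; s2-1->s6; s3-0->s7; s3-1->s8; s4-0->s9; s4-1->s10; s5-0->s11; s5-1->s12; s6-0->s13; s6-1->s14; s7-0->s7; s7-1->s8; s8-0->s9; s8-1->s10; s9-0->s11; s9-1->s12; s10-0->s13; s10-1->s14; s11-0->s7; s11-1->s8; s12-0->s9; s12-1->s10; s13-0->s11; s13-1->s12; s14-0->s13; s14-1->s14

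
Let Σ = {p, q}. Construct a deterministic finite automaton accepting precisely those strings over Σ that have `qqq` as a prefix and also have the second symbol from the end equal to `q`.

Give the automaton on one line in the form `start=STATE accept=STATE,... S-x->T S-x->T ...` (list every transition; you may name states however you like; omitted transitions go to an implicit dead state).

start=s0 accept=s8,s9 s0-p->s1 s0-q->s2 s1-p->s3 s1-q->s4 s2-p->s5 s2-q->s6 s3-p->s3 s3-q->s4 s4-p->s5 s4-q->s7 s5-p->s3 s5-q->s4 s6-p->s5 s6-q->s8 s7-p->s5 s7-q->s7 s8-p->s9 s8-q->s8 s9-p->s10 s9-q->s11 s10-p->s10 s10-q->s11 s11-p->s9 s11-q->s8

Build one automaton per condition and run them in lockstep. The first has 5 states tracking whether the input so far still matches the prefix `qqq`; the second has 7 states tracking the last 2 symbols read. A product state is a pair (one from each), accepting exactly when both do.
          p    q  
>  s0     s1   s2 
   s1     s3   s4 
   s2     s5   s6 
   s3     s3   s4 
   s4     s5   s7 
   s5     s3   s4 
   s6     s5   s8 
   s7     s5   s7 
 * s8     s9   s8 
 * s9    s10  s11 
   s10   s10  s11 
   s11    s9   s8 
(> = start, * = accepting)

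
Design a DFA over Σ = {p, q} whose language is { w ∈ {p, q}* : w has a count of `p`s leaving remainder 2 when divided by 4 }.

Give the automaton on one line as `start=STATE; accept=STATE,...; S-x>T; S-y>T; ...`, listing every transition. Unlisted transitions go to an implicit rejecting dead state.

Keep the running count of `p`s modulo 4: each `p` advances along the cycle s0 → s1 → s2 → s3 → s0 while other symbols loop. Accept at s2.
        p   q  
>  s0   s1  s0 
   s1   s2  s1 
 * s2   s3  s2 
   s3   s0  s3 
(> = start, * = accepting)

start=s0; accept=s2; s0-p>s1; s0-q>s0; s1-p>s2; s1-q>s1; s2-p>s3; s2-q>s2; s3-p>s0; s3-q>s3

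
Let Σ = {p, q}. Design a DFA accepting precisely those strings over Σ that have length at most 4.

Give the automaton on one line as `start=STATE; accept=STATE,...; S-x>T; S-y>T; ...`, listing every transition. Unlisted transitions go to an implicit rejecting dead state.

start=s0; accept=s0,s1,s2,s3,s4; s0-p>s1; s0-q>s1; s1-p>s2; s1-q>s2; s2-p>s3; s2-q>s3; s3-p>s4; s3-q>s4; s4-p>s5; s4-q>s5; s5-p>s5; s5-q>s5

Count input length up to 5: every symbol moves from s0 toward s5, which means 'more than 4' and absorbs. Accept from {s0, s1, s2, s3, s4}.
With 6 states:
        p   q  
>* s0   s1  s1 
 * s1   s2  s2 
 * s2   s3  s3 
 * s3   s4  s4 
 * s4   s5  s5 
   s5   s5  s5 
(> = start, * = accepting)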